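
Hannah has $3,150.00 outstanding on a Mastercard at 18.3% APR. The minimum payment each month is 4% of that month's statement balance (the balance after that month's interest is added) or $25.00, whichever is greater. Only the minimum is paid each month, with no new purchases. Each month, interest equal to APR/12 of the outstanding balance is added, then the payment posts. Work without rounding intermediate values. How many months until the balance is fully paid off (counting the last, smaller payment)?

95 months

Monthly rate r = 18.3%/12 = 1.525% = 0.01525.
While 4% of the post-interest balance exceeds $25.00, each month B ← (B·(1+r))·(1 − 0.04), i.e. B shrinks by the factor (1+r)·0.96 = 0.97464.
This holds for months 1–64. Entering month 65 the balance is $608.61; 4% of the post-interest balance is now below $25.00, so the flat $25.00 minimum applies from here.
From month 65 a fixed $25.00 at rate r clears $608.61 in 31 more payments. Total: 64 + 31 = 95 months.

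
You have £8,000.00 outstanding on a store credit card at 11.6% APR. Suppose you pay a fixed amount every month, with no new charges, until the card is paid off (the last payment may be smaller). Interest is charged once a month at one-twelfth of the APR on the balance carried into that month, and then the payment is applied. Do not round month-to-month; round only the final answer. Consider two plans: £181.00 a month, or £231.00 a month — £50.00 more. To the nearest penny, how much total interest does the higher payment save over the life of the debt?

Monthly rate r = 11.6%/12 = 0.966667% = 0.00966667.
At £181.00/mo: n = ⌈−ln(1 − rB₀/P)/ln(1+r)⌉ = 58 payments (last £168.68); total interest = total paid − £8,000.00 = £2,485.68.
At £231.00/mo: 43 payments (last £86.26); total interest £1,788.26.
Interest saved = £2,485.68 − £1,788.26 = £697.42.

£697.42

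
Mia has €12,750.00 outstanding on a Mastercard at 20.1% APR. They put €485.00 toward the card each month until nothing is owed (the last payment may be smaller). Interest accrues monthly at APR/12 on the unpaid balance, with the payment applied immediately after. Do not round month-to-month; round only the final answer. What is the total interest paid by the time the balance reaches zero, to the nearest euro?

Monthly rate r = 20.1%/12 = 1.675% = 0.01675.
Payoff takes n = ⌈−ln(1 − rB₀/P)/ln(1+r)⌉ = ⌈34.941⌉ = 35 payments; the last is €456.69.
Total paid = 34·€485.00 + €456.69 = €16,946.69.
Total interest = total paid − principal = €16,946.69 − €12,750.00 = €4,196.69.

€4,197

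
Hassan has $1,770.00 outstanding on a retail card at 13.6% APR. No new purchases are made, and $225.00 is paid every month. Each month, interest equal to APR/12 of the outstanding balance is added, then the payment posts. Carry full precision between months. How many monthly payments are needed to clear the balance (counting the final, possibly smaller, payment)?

9 payments

Monthly rate r = 13.6%/12 = 1.13333% = 0.0113333.
Recurrence: B ← B·(1+r) − $225.00.
Month 1: interest $20.06; balance after payment $1,565.06.
Month 2: interest $17.74; balance after payment $1,357.80.
Closed form: n = −ln(1 − rB₀/P)/ln(1+r) = −ln(0.91084)/ln(1.01133) ≈ 8.286, so the balance reaches zero during payment 9.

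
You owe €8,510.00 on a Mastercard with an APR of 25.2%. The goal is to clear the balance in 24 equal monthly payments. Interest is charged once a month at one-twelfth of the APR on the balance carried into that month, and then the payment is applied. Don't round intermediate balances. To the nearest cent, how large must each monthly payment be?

€455.05

Monthly rate r = 25.2%/12 = 2.1% = 0.021.
Level-payment amortization: P = B₀·r / (1 − (1+r)^(−n)) = 8510.00·0.021 / (1 − 1.021^(−24)).
Denominator 1 − (1+r)^(−24) = 0.392729492.
P = 178.71 / 0.392729492 ≈ 455.05.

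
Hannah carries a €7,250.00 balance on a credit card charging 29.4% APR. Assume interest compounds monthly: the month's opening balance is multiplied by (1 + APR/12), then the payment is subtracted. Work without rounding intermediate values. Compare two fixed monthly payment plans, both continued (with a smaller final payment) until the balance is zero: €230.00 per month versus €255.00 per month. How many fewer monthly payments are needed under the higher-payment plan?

Monthly rate r = 29.4%/12 = 2.45% = 0.0245.
At €230.00/mo: n = ⌈−ln(1 − rB₀/P)/ln(1+r)⌉ = 62 payments (last €30.38); total interest = total paid − €7,250.00 = €6,810.38.
At €255.00/mo: 50 payments (last €69.83); total interest €5,314.83.
Payments saved = 62 − 50 = 12.

12 fewer payments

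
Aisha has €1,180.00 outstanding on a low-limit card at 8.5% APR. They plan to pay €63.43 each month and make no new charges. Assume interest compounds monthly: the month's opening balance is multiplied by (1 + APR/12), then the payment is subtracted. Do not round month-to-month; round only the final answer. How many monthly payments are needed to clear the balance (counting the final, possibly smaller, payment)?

Monthly rate r = 8.5%/12 = 0.708333% = 0.00708333.
Recurrence: B ← B·(1+r) − €63.43.
Month 1: interest €8.36; balance after payment €1,124.93.
Month 2: interest €7.97; balance after payment €1,069.47.
Closed form: n = −ln(1 − rB₀/P)/ln(1+r) = −ln(0.86823)/ln(1.00708) ≈ 20.019, so the balance reaches zero during payment 21.

21 payments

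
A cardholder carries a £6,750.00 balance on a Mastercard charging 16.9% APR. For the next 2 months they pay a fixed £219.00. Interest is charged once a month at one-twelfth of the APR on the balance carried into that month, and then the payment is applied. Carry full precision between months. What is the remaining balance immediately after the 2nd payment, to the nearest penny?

Monthly rate r = 16.9%/12 = 1.40833% = 0.0140833.
Each month: B ← B·(1+r) − £219.00.
Month 1: interest £95.06; balance after payment £6,626.06.
Month 2: interest £93.32; balance after payment £6,500.38.

£6,500.38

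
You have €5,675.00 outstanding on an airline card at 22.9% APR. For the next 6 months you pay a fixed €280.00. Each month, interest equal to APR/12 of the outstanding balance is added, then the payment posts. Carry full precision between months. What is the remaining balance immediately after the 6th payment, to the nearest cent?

Monthly rate r = 22.9%/12 = 1.90833% = 0.0190833.
Each month: B ← B·(1+r) − €280.00.
Month 1: interest €108.30; balance after payment €5,503.30.
Month 2: interest €105.02; balance after payment €5,328.32.
Month 3: interest €101.68; balance after payment €5,150.00.
Month 4: interest €98.28; balance after payment €4,968.28.
Month 5: interest €94.81; balance after payment €4,783.09.
Month 6: interest €91.28; balance after payment €4,594.37.

€4,594.37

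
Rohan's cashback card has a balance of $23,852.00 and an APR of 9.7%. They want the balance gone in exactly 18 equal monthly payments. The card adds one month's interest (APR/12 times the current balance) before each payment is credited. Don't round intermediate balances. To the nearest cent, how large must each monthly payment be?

Monthly rate r = 9.7%/12 = 0.808333% = 0.00808333.
Level-payment amortization: P = B₀·r / (1 − (1+r)^(−n)) = 23852.00·0.00808333 / (1 − 1.00808^(−18)).
Denominator 1 − (1+r)^(−18) = 0.134904252.
P = 192.804 / 0.134904252 ≈ 1429.19.

$1,429.19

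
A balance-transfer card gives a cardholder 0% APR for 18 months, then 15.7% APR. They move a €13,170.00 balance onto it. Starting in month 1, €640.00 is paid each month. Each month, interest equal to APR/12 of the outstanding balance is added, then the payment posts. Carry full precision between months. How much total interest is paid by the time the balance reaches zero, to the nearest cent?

Promo months 1–18 at r₀ = 0%/12 = 0; months 19+ at r₁ = 15.7%/12 = 0.0130833.
After month 18 (no interest yet): B = €13,170.00 − 18·€640.00 = €1,650.00.
Then at r₁ with €640.00/mo: n₂ = −ln(1 − r₁·B/P)/ln(1+r₁) ≈ 2.64 → 3 more payments.
Total paid = 20·€640.00 + €410.38 = €13,210.38; interest = €13,210.38 − €13,170.00 = €40.38.

€40.38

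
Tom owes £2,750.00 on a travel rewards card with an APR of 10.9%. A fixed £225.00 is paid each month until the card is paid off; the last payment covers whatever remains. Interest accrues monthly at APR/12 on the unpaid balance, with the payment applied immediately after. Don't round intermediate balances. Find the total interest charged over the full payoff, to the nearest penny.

£178.21

Monthly rate r = 10.9%/12 = 0.908333% = 0.00908333.
Payoff takes n = ⌈−ln(1 − rB₀/P)/ln(1+r)⌉ = ⌈13.014⌉ = 14 payments; the last is £3.21.
Total paid = 13·£225.00 + £3.21 = £2,928.21.
Total interest = total paid − principal = £2,928.21 − £2,750.00 = £178.21.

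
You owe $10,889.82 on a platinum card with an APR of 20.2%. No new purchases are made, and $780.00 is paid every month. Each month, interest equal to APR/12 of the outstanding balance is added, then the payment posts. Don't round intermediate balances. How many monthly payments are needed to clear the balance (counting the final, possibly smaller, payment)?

Monthly rate r = 20.2%/12 = 1.68333% = 0.0168333.
Recurrence: B ← B·(1+r) − $780.00.
Month 1: interest $183.31; balance after payment $10,293.13.
Month 2: interest $173.27; balance after payment $9,686.40.
Closed form: n = −ln(1 − rB₀/P)/ln(1+r) = −ln(0.76498)/ln(1.01683) ≈ 16.048, so the balance reaches zero during payment 17.

17 payments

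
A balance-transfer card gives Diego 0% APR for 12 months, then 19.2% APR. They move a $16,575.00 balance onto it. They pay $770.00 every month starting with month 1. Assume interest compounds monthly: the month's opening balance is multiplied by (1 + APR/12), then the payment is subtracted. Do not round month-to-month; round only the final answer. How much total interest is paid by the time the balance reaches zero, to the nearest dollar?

Promo months 1–12 at r₀ = 0%/12 = 0; months 13+ at r₁ = 19.2%/12 = 0.016.
After month 12 (no interest yet): B = $16,575.00 − 12·$770.00 = $7,335.00.
Then at r₁ with $770.00/mo: n₂ = −ln(1 − r₁·B/P)/ln(1+r₁) ≈ 10.42 → 11 more payments.
Total paid = 22·$770.00 + $323.17 = $17,263.17; interest = $17,263.17 − $16,575.00 = $688.17.

$688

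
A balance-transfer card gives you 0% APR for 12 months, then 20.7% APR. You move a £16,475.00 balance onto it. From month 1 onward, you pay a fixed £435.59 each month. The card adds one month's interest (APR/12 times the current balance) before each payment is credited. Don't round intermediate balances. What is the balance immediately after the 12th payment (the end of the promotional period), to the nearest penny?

Promo months 1–12 at r₀ = 0%/12 = 0; months 13+ at r₁ = 20.7%/12 = 0.01725.
After month 12 (no interest yet): B = £16,475.00 − 12·£435.59 = £11,247.92.

£11,247.92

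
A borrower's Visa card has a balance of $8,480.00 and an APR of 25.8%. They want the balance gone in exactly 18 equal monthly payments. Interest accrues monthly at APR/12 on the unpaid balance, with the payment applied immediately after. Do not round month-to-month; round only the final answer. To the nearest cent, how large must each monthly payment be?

Monthly rate r = 25.8%/12 = 2.15% = 0.0215.
Level-payment amortization: P = B₀·r / (1 − (1+r)^(−n)) = 8480.00·0.0215 / (1 − 1.0215^(−18)).
Denominator 1 − (1+r)^(−18) = 0.318117849.
P = 182.32 / 0.318117849 ≈ 573.12.

$573.12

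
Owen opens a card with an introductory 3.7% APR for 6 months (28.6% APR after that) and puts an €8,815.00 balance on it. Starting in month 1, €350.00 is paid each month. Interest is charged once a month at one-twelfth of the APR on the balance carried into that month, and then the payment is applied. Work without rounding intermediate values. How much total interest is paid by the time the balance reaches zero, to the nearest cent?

€2,645.55

Promo months 1–6 at r₀ = 3.7%/12 = 0.00308333; months 7+ at r₁ = 28.6%/12 = 0.0238333.
After month 6: iterate B ← B·(1+r₀) − €350.00 for 6 months → €6,863.09.
Then at r₁ with €350.00/mo: n₂ = −ln(1 − r₁·B/P)/ln(1+r₁) ≈ 26.74 → 27 more payments.
Total paid = 32·€350.00 + €260.55 = €11,460.55; interest = €11,460.55 − €8,815.00 = €2,645.55.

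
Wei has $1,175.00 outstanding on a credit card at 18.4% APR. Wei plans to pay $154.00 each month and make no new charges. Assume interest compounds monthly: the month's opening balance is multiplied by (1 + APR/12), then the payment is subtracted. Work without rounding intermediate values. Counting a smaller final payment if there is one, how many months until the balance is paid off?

Monthly rate r = 18.4%/12 = 1.53333% = 0.0153333.
Recurrence: B ← B·(1+r) − $154.00.
Month 1: interest $18.02; balance after payment $1,039.02.
Month 2: interest $15.93; balance after payment $900.95.
Closed form: n = −ln(1 − rB₀/P)/ln(1+r) = −ln(0.88301)/ln(1.01533) ≈ 8.176, so the balance reaches zero during payment 9.

9 payments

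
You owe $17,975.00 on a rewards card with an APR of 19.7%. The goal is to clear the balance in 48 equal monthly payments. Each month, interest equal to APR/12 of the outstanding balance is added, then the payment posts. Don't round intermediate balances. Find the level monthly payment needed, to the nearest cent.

Monthly rate r = 19.7%/12 = 1.64167% = 0.0164167.
Level-payment amortization: P = B₀·r / (1 − (1+r)^(−n)) = 17975.00·0.0164167 / (1 − 1.01642^(−48)).
Denominator 1 − (1+r)^(−48) = 0.542327659.
P = 295.09 / 0.542327659 ≈ 544.12.

$544.12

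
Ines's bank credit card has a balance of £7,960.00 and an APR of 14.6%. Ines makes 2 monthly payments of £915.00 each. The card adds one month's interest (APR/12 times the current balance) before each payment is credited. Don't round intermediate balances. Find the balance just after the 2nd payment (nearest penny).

£6,313.74

Monthly rate r = 14.6%/12 = 1.21667% = 0.0121667.
Each month: B ← B·(1+r) − £915.00.
Month 1: interest £96.85; balance after payment £7,141.85.
Month 2: interest £86.89; balance after payment £6,313.74.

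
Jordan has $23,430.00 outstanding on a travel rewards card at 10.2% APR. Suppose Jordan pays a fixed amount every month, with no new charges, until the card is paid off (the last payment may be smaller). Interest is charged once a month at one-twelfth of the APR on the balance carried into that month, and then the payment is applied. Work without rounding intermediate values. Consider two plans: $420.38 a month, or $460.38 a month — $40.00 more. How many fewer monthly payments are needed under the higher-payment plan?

9 fewer payments

Monthly rate r = 10.2%/12 = 0.85% = 0.0085.
At $420.38/mo: n = ⌈−ln(1 − rB₀/P)/ln(1+r)⌉ = 76 payments (last $356.48); total interest = total paid − $23,430.00 = $8,454.98.
At $460.38/mo: 67 payments (last $437.46); total interest $7,392.54.
Payments saved = 76 − 67 = 9.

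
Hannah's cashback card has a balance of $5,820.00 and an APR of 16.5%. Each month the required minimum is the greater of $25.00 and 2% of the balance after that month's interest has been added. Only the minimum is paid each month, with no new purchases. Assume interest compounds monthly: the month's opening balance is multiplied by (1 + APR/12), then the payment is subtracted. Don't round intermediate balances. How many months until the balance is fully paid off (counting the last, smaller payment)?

321 months

Monthly rate r = 16.5%/12 = 1.375% = 0.01375.
While 2% of the post-interest balance exceeds $25.00, each month B ← (B·(1+r))·(1 − 0.02), i.e. B shrinks by the factor (1+r)·0.98 = 0.99347.
This holds for months 1–238. Entering month 239 the balance is $1,225.39; 2% of the post-interest balance is now below $25.00, so the flat $25.00 minimum applies from here.
From month 239 a fixed $25.00 at rate r clears $1,225.39 in 83 more payments. Total: 238 + 83 = 321 months.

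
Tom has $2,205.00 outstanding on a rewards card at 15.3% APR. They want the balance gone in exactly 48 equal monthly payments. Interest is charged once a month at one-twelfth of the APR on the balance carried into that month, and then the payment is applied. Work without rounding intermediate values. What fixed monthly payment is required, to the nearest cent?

Monthly rate r = 15.3%/12 = 1.275% = 0.01275.
Level-payment amortization: P = B₀·r / (1 − (1+r)^(−n)) = 2205.00·0.01275 / (1 − 1.01275^(−48)).
Denominator 1 − (1+r)^(−48) = 0.455632848.
P = 28.1138 / 0.455632848 ≈ 61.70.

$61.70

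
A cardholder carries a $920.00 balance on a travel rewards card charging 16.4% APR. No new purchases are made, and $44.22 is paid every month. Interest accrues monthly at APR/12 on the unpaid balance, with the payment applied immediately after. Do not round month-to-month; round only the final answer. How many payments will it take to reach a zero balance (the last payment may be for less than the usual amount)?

Monthly rate r = 16.4%/12 = 1.36667% = 0.0136667.
Recurrence: B ← B·(1+r) − $44.22.
Month 1: interest $12.57; balance after payment $888.35.
Month 2: interest $12.14; balance after payment $856.27.
Closed form: n = −ln(1 − rB₀/P)/ln(1+r) = −ln(0.71566)/ln(1.01367) ≈ 24.646, so the balance reaches zero during payment 25.

25 payments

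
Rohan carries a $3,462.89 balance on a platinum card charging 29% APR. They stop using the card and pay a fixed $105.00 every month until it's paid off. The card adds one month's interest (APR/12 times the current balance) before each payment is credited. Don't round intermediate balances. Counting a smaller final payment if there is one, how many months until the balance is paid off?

Monthly rate r = 29%/12 = 2.41667% = 0.0241667.
Recurrence: B ← B·(1+r) − $105.00.
Month 1: interest $83.69; balance after payment $3,441.58.
Month 2: interest $83.17; balance after payment $3,419.75.
Closed form: n = −ln(1 − rB₀/P)/ln(1+r) = −ln(0.20299)/ln(1.02417) ≈ 66.778, so the balance reaches zero during payment 67.

67 payments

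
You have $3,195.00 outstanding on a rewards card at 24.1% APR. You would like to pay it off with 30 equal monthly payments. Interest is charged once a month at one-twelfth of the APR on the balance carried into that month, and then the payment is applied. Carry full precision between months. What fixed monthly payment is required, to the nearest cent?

Monthly rate r = 24.1%/12 = 2.00833% = 0.0200833.
Level-payment amortization: P = B₀·r / (1 − (1+r)^(−n)) = 3195.00·0.0200833 / (1 − 1.02008^(−30)).
Denominator 1 − (1+r)^(−30) = 0.449280514.
P = 64.1663 / 0.449280514 ≈ 142.82.

$142.82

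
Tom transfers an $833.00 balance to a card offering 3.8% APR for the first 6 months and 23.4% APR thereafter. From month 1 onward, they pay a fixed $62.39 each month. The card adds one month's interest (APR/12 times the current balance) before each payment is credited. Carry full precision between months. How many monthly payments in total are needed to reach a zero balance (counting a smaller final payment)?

15 payments

Promo months 1–6 at r₀ = 3.8%/12 = 0.00316667; months 7+ at r₁ = 23.4%/12 = 0.0195.
After month 6: iterate B ← B·(1+r₀) − $62.39 for 6 months → $471.64.
Then at r₁ with $62.39/mo: n₂ = −ln(1 − r₁·B/P)/ln(1+r₁) ≈ 8.26 → 9 more payments.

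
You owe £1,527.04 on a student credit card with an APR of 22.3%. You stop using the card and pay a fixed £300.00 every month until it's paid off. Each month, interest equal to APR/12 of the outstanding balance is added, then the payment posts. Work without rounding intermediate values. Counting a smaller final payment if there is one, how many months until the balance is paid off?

Monthly rate r = 22.3%/12 = 1.85833% = 0.0185833.
Recurrence: B ← B·(1+r) − £300.00.
Month 1: interest £28.38; balance after payment £1,255.42.
Month 2: interest £23.33; balance after payment £978.75.
Month 3: interest £18.19; balance after payment £696.94.
Month 4: interest £12.95; balance after payment £409.89.
Month 5: interest £7.62; balance after payment £117.50.
Month 6: interest £2.18; balance after payment £0.00.

6 months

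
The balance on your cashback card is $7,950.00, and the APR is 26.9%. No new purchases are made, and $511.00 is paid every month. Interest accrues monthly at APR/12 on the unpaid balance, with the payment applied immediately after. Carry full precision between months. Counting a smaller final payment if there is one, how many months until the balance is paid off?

Monthly rate r = 26.9%/12 = 2.24167% = 0.0224167.
Recurrence: B ← B·(1+r) − $511.00.
Month 1: interest $178.21; balance after payment $7,617.21.
Month 2: interest $170.75; balance after payment $7,276.97.
Closed form: n = −ln(1 − rB₀/P)/ln(1+r) = −ln(0.65125)/ln(1.02242) ≈ 19.345, so the balance reaches zero during payment 20.

20 months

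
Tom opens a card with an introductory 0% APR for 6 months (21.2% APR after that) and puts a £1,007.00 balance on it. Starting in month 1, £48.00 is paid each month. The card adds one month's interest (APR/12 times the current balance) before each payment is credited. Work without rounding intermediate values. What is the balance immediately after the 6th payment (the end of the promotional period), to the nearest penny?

Promo months 1–6 at r₀ = 0%/12 = 0; months 7+ at r₁ = 21.2%/12 = 0.0176667.
After month 6 (no interest yet): B = £1,007.00 − 6·£48.00 = £719.00.

£719.00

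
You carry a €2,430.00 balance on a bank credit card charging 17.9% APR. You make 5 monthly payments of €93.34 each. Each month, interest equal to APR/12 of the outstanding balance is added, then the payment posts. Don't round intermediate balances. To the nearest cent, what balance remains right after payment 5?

Monthly rate r = 17.9%/12 = 1.49167% = 0.0149167.
Each month: B ← B·(1+r) − €93.34.
Month 1: interest €36.25; balance after payment €2,372.91.
Month 2: interest €35.40; balance after payment €2,314.96.
Month 3: interest €34.53; balance after payment €2,256.15.
Month 4: interest €33.65; balance after payment €2,196.47.
Month 5: interest €32.76; balance after payment €2,135.89.

€2,135.89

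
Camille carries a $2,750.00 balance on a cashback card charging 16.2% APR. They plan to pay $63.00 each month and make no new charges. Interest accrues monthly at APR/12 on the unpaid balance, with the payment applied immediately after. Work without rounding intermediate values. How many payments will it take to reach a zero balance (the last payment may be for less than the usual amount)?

Monthly rate r = 16.2%/12 = 1.35% = 0.0135.
Recurrence: B ← B·(1+r) − $63.00.
Month 1: interest $37.12; balance after payment $2,724.12.
Month 2: interest $36.78; balance after payment $2,697.90.
Closed form: n = −ln(1 − rB₀/P)/ln(1+r) = −ln(0.41071)/ln(1.0135) ≈ 66.359, so the balance reaches zero during payment 67.

67 months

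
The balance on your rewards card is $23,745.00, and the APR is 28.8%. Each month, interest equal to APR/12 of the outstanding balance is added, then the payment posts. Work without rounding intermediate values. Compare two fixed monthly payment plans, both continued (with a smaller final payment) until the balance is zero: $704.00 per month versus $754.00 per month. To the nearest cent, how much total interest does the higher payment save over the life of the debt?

Monthly rate r = 28.8%/12 = 2.4% = 0.024.
At $704.00/mo: n = ⌈−ln(1 − rB₀/P)/ln(1+r)⌉ = 70 payments (last $641.94); total interest = total paid − $23,745.00 = $25,472.94.
At $754.00/mo: 60 payments (last $336.97); total interest $21,077.97.
Interest saved = $25,472.94 − $21,077.97 = $4,394.97.

$4,394.97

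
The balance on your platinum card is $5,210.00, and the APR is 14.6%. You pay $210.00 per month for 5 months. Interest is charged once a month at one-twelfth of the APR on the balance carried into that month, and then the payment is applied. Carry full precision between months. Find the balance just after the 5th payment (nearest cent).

Monthly rate r = 14.6%/12 = 1.21667% = 0.0121667.
Each month: B ← B·(1+r) − $210.00.
Month 1: interest $63.39; balance after payment $5,063.39.
Month 2: interest $61.60; balance after payment $4,914.99.
Month 3: interest $59.80; balance after payment $4,764.79.
Month 4: interest $57.97; balance after payment $4,612.76.
Month 5: interest $56.12; balance after payment $4,458.89.

$4,458.89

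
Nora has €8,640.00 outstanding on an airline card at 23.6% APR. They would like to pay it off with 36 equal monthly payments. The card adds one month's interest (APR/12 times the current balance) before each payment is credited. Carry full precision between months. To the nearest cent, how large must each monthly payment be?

€337.16

Monthly rate r = 23.6%/12 = 1.96667% = 0.0196667.
Level-payment amortization: P = B₀·r / (1 − (1+r)^(−n)) = 8640.00·0.0196667 / (1 − 1.01967^(−36)).
Denominator 1 − (1+r)^(−36) = 0.503974506.
P = 169.92 / 0.503974506 ≈ 337.16.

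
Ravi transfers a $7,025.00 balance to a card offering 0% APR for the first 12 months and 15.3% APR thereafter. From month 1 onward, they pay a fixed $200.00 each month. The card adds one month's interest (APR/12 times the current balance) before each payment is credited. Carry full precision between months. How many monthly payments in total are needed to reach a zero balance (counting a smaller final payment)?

Promo months 1–12 at r₀ = 0%/12 = 0; months 13+ at r₁ = 15.3%/12 = 0.01275.
After month 12 (no interest yet): B = $7,025.00 − 12·$200.00 = $4,625.00.
Then at r₁ with $200.00/mo: n₂ = −ln(1 − r₁·B/P)/ln(1+r₁) ≈ 27.57 → 28 more payments.

40 payments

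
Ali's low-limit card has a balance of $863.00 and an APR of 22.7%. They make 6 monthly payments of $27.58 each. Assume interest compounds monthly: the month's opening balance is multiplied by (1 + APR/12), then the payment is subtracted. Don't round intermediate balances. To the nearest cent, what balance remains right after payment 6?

Monthly rate r = 22.7%/12 = 1.89167% = 0.0189167.
Each month: B ← B·(1+r) − $27.58.
Month 1: interest $16.33; balance after payment $851.75.
Month 2: interest $16.11; balance after payment $840.28.
Month 3: interest $15.90; balance after payment $828.59.
Month 4: interest $15.67; balance after payment $816.69.
Month 5: interest $15.45; balance after payment $804.56.
Month 6: interest $15.22; balance after payment $792.20.

$792.20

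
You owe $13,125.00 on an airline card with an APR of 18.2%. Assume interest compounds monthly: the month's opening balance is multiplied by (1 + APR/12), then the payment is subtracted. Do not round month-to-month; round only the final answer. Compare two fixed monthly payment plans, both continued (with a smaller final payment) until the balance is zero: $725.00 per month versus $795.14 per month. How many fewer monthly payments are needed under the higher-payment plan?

Monthly rate r = 18.2%/12 = 1.51667% = 0.0151667.
At $725.00/mo: n = ⌈−ln(1 − rB₀/P)/ln(1+r)⌉ = 22 payments (last $236.26); total interest = total paid − $13,125.00 = $2,336.26.
At $795.14/mo: 20 payments (last $114.00); total interest $2,096.66.
Payments saved = 22 − 20 = 2.

2 fewer payments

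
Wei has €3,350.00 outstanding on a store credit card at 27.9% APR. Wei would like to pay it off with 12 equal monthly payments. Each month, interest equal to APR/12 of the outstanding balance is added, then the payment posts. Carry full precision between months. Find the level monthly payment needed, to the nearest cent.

Monthly rate r = 27.9%/12 = 2.325% = 0.02325.
Level-payment amortization: P = B₀·r / (1 − (1+r)^(−n)) = 3350.00·0.02325 / (1 − 1.02325^(−12)).
Denominator 1 − (1+r)^(−12) = 0.241039873.
P = 77.8875 / 0.241039873 ≈ 323.13.

€323.13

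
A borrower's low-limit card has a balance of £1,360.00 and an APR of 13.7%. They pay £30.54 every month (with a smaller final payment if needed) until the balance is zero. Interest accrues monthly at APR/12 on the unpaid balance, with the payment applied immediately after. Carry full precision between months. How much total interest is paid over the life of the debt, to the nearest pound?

£550

Monthly rate r = 13.7%/12 = 1.14167% = 0.0114167.
Payoff takes n = ⌈−ln(1 − rB₀/P)/ln(1+r)⌉ = ⌈62.553⌉ = 63 payments; the last is £16.93.
Total paid = 62·£30.54 + £16.93 = £1,910.41.
Total interest = total paid − principal = £1,910.41 − £1,360.00 = £550.41.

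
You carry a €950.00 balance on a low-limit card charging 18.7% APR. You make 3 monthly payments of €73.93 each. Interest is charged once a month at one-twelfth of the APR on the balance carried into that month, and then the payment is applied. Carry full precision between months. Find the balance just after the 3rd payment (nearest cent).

€769.84

Monthly rate r = 18.7%/12 = 1.55833% = 0.0155833.
Each month: B ← B·(1+r) − €73.93.
Month 1: interest €14.80; balance after payment €890.87.
Month 2: interest €13.88; balance after payment €830.83.
Month 3: interest €12.95; balance after payment €769.84.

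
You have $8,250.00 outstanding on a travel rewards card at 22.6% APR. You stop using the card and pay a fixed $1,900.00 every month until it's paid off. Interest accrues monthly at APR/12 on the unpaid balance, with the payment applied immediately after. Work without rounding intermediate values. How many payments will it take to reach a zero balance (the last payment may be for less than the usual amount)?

5 payments

Monthly rate r = 22.6%/12 = 1.88333% = 0.0188333.
Recurrence: B ← B·(1+r) − $1,900.00.
Month 1: interest $155.38; balance after payment $6,505.38.
Month 2: interest $122.52; balance after payment $4,727.89.
Month 3: interest $89.04; balance after payment $2,916.93.
Month 4: interest $54.94; balance after payment $1,071.87.
Month 5: interest $20.19; balance after payment $0.00.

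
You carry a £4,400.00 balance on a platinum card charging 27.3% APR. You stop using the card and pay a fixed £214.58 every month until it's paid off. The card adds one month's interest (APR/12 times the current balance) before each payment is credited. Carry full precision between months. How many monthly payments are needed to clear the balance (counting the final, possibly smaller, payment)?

Monthly rate r = 27.3%/12 = 2.275% = 0.02275.
Recurrence: B ← B·(1+r) − £214.58.
Month 1: interest £100.10; balance after payment £4,285.52.
Month 2: interest £97.50; balance after payment £4,168.44.
Closed form: n = −ln(1 − rB₀/P)/ln(1+r) = −ln(0.53351)/ln(1.02275) ≈ 27.930, so the balance reaches zero during payment 28.

28 payments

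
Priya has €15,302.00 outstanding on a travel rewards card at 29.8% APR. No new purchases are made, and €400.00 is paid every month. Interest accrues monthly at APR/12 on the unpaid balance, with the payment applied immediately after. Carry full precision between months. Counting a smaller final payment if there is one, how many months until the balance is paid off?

Monthly rate r = 29.8%/12 = 2.48333% = 0.0248333.
Recurrence: B ← B·(1+r) − €400.00.
Month 1: interest €380.00; balance after payment €15,282.00.
Month 2: interest €379.50; balance after payment €15,261.50.
Closed form: n = −ln(1 − rB₀/P)/ln(1+r) = −ln(0.050001)/ln(1.02483) ≈ 122.125, so the balance reaches zero during payment 123.

123 payments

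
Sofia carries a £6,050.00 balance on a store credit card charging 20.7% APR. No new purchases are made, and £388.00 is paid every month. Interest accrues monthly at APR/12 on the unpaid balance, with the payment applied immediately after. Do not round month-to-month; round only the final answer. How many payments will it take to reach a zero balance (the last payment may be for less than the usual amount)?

Monthly rate r = 20.7%/12 = 1.725% = 0.01725.
Recurrence: B ← B·(1+r) − £388.00.
Month 1: interest £104.36; balance after payment £5,766.36.
Month 2: interest £99.47; balance after payment £5,477.83.
Closed form: n = −ln(1 − rB₀/P)/ln(1+r) = −ln(0.73102)/ln(1.01725) ≈ 18.319, so the balance reaches zero during payment 19.

19 months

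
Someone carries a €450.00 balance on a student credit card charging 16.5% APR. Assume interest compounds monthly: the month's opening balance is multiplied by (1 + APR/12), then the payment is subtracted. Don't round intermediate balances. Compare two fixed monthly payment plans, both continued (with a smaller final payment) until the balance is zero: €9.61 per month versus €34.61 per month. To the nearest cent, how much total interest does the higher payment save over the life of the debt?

Monthly rate r = 16.5%/12 = 1.375% = 0.01375.
At €9.61/mo: n = ⌈−ln(1 − rB₀/P)/ln(1+r)⌉ = 76 payments (last €5.79); total interest = total paid − €450.00 = €276.54.
At €34.61/mo: 15 payments (last €14.69); total interest €49.23.
Interest saved = €276.54 − €49.23 = €227.31.

€227.31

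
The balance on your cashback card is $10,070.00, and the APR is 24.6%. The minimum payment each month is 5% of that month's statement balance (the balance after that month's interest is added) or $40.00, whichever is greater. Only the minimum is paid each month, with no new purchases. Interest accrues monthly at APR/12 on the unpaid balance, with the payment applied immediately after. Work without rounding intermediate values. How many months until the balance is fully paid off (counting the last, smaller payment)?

108 months

Monthly rate r = 24.6%/12 = 2.05% = 0.0205.
While 5% of the post-interest balance exceeds $40.00, each month B ← (B·(1+r))·(1 − 0.05), i.e. B shrinks by the factor (1+r)·0.95 = 0.96947.
This holds for months 1–83. Entering month 84 the balance is $768.37; 5% of the post-interest balance is now below $40.00, so the flat $40.00 minimum applies from here.
From month 84 a fixed $40.00 at rate r clears $768.37 in 25 more payments. Total: 83 + 25 = 108 months.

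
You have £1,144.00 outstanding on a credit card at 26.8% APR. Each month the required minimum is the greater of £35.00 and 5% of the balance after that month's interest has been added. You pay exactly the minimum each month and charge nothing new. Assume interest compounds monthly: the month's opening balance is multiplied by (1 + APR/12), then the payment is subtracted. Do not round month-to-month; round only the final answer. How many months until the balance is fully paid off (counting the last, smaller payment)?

Monthly rate r = 26.8%/12 = 2.23333% = 0.0223333.
While 5% of the post-interest balance exceeds £35.00, each month B ← (B·(1+r))·(1 − 0.05), i.e. B shrinks by the factor (1+r)·0.95 = 0.97122.
This holds for months 1–18. Entering month 19 the balance is £676.26; 5% of the post-interest balance is now below £35.00, so the flat £35.00 minimum applies from here.
From month 19 a fixed £35.00 at rate r clears £676.26 in 26 more payments. Total: 18 + 26 = 44 months.

44 months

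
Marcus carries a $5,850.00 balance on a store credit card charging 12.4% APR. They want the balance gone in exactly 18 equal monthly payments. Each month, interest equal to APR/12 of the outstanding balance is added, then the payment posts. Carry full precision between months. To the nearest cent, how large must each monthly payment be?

Monthly rate r = 12.4%/12 = 1.03333% = 0.0103333.
Level-payment amortization: P = B₀·r / (1 − (1+r)^(−n)) = 5850.00·0.0103333 / (1 − 1.01033^(−18)).
Denominator 1 − (1+r)^(−18) = 0.168933588.
P = 60.45 / 0.168933588 ≈ 357.83.

$357.83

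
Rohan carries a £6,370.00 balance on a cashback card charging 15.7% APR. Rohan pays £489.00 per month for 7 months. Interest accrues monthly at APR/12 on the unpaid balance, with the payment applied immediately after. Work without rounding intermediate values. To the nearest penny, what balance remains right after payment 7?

£3,416.47

Monthly rate r = 15.7%/12 = 1.30833% = 0.0130833.
Each month: B ← B·(1+r) − £489.00.
Month 1: interest £83.34; balance after payment £5,964.34.
Month 2: interest £78.03; balance after payment £5,553.37.
Month 3: interest £72.66; balance after payment £5,137.03.
Month 4: interest £67.21; balance after payment £4,715.24.
Month 5: interest £61.69; balance after payment £4,287.93.
Month 6: interest £56.10; balance after payment £3,855.03.
Month 7: interest £50.44; balance after payment £3,416.47.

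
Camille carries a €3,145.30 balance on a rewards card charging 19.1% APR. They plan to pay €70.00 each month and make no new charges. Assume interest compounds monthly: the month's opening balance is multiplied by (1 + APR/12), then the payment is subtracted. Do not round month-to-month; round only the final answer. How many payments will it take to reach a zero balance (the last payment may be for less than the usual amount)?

Monthly rate r = 19.1%/12 = 1.59167% = 0.0159167.
Recurrence: B ← B·(1+r) − €70.00.
Month 1: interest €50.06; balance after payment €3,125.36.
Month 2: interest €49.75; balance after payment €3,105.11.
Closed form: n = −ln(1 − rB₀/P)/ln(1+r) = −ln(0.28482)/ln(1.01592) ≈ 79.531, so the balance reaches zero during payment 80.

80 payments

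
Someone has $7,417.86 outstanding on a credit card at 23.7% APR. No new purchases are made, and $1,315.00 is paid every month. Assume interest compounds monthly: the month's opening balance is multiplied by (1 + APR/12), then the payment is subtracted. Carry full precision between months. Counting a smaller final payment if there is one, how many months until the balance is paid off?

Monthly rate r = 23.7%/12 = 1.975% = 0.01975.
Recurrence: B ← B·(1+r) − $1,315.00.
Month 1: interest $146.50; balance after payment $6,249.36.
Month 2: interest $123.42; balance after payment $5,057.79.
Closed form: n = −ln(1 − rB₀/P)/ln(1+r) = −ln(0.88859)/ln(1.01975) ≈ 6.040, so the balance reaches zero during payment 7.

7 payments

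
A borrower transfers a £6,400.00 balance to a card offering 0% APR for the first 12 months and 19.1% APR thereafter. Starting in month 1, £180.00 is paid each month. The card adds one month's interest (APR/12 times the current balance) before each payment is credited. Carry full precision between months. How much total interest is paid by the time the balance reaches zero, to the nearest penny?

£1,116.32

Promo months 1–12 at r₀ = 0%/12 = 0; months 13+ at r₁ = 19.1%/12 = 0.0159167.
After month 12 (no interest yet): B = £6,400.00 − 12·£180.00 = £4,240.00.
Then at r₁ with £180.00/mo: n₂ = −ln(1 − r₁·B/P)/ln(1+r₁) ≈ 29.76 → 30 more payments.
Total paid = 41·£180.00 + £136.32 = £7,516.32; interest = £7,516.32 − £6,400.00 = £1,116.32.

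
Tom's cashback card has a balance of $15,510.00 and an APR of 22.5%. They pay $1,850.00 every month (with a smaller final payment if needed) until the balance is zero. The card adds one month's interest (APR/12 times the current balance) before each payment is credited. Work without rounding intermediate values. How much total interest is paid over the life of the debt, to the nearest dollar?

$1,525

Monthly rate r = 22.5%/12 = 1.875% = 0.01875.
Payoff takes n = ⌈−ln(1 − rB₀/P)/ln(1+r)⌉ = ⌈9.206⌉ = 10 payments; the last is $384.57.
Total paid = 9·$1,850.00 + $384.57 = $17,034.57.
Total interest = total paid − principal = $17,034.57 − $15,510.00 = $1,524.57.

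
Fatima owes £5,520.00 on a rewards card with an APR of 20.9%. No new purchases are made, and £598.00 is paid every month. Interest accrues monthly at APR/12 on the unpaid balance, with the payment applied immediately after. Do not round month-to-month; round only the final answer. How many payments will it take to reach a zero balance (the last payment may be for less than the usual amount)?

Monthly rate r = 20.9%/12 = 1.74167% = 0.0174167.
Recurrence: B ← B·(1+r) − £598.00.
Month 1: interest £96.14; balance after payment £5,018.14.
Month 2: interest £87.40; balance after payment £4,507.54.
Closed form: n = −ln(1 − rB₀/P)/ln(1+r) = −ln(0.83923)/ln(1.01742) ≈ 10.151, so the balance reaches zero during payment 11.

11 months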